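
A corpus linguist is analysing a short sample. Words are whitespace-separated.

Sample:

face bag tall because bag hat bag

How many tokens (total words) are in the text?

Tokens: face, bag, tall, because, bag, hat, bag
N = 7

7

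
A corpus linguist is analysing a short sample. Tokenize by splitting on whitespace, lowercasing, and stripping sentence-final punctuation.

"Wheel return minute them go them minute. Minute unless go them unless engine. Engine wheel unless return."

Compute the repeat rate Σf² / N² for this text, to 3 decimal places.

Frequencies: minute:3, them:3, unless:3, wheel:2, return:2, go:2, engine:2
Σf² = 43; N² = 289
Repeat rate = 43 / 289 = 0.149

0.149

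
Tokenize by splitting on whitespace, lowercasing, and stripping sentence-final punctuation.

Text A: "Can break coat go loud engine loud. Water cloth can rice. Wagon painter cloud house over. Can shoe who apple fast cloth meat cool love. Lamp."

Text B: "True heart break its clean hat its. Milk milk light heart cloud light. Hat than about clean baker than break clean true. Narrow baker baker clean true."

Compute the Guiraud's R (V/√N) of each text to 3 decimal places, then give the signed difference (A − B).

1.813

A: V=22, N=26, R=4.315
B: V=13, N=27, R=2.502
Difference = 4.315 − 2.502 = 1.813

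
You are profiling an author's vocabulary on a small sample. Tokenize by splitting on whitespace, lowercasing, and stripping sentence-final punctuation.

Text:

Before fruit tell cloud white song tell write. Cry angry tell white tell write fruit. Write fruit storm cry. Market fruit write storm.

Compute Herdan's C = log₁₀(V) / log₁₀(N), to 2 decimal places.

N = 23, V = 11.
log₁₀(V) = 1.041393, log₁₀(N) = 1.361728
C = 1.041393 / 1.361728 = 0.76

0.76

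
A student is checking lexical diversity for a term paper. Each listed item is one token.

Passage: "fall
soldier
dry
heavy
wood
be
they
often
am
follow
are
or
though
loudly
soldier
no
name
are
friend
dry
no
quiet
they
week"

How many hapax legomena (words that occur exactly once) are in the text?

14

Frequencies: soldier:2, dry:2, they:2, are:2, no:2, fall:1, heavy:1, wood:1, be:1, often:1, am:1, follow:1, or:1, though:1, loudly:1, name:1, friend:1, quiet:1, week:1
Hapax (freq=1): am, be, fall, follow, friend, heavy, loudly, name, often, or, quiet, though, week, wood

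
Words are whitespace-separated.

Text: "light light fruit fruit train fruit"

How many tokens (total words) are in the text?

6

Tokens: light, light, fruit, fruit, train, fruit
N = 6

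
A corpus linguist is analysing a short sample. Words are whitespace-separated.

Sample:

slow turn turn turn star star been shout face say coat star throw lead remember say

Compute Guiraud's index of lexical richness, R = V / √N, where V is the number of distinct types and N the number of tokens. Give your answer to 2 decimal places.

N = 16, V = 11.
√N = 4.000000
R = 11 / 4.000000 = 2.75

2.75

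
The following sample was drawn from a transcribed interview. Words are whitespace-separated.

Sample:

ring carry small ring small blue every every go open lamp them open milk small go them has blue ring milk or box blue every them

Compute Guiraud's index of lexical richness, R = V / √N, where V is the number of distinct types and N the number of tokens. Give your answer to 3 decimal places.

2.550

N = 26, V = 13.
√N = 5.099020
R = 13 / 5.099020 = 2.550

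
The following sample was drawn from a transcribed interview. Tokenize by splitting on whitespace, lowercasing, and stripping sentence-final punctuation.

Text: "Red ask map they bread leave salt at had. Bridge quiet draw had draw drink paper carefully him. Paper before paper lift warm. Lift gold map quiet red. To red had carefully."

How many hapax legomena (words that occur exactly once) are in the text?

13

Frequencies: red:3, had:3, paper:3, map:2, quiet:2, draw:2, carefully:2, lift:2, ask:1, they:1, bread:1, leave:1, salt:1, at:1, bridge:1, drink:1, him:1, before:1, warm:1, gold:1, … (1 more, each freq 1)
Hapax (freq=1): ask, at, before, bread, bridge, drink, gold, him, leave, salt, they, to, warm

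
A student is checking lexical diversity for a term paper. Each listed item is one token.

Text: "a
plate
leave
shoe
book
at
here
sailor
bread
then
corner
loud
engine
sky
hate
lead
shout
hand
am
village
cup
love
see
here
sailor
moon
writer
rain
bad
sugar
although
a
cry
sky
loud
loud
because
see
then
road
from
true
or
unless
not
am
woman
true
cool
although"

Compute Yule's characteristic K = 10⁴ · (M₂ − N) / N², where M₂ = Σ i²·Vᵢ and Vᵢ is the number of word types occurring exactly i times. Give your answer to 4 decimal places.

Frequencies: loud:3, a:2, here:2, sailor:2, then:2, sky:2, am:2, see:2, although:2, true:2, plate:1, leave:1, shoe:1, book:1, at:1, bread:1, corner:1, engine:1, hate:1, lead:1, … (19 more, each freq 1)
N = 50. Frequency spectrum: V_1=29, V_2=9, V_3=1
M₂ = 1²·29 + 2²·9 + 3²·1 = 74
K = 10000 × (74 − 50) / 50² = 96.0000

96.0000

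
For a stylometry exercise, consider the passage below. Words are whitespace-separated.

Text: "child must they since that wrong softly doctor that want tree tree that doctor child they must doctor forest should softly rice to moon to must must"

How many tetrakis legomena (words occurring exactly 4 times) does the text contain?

1

Frequencies: must:4, that:3, doctor:3, child:2, they:2, softly:2, tree:2, to:2, since:1, wrong:1, want:1, forest:1, should:1, rice:1, moon:1
Words with frequency 4: must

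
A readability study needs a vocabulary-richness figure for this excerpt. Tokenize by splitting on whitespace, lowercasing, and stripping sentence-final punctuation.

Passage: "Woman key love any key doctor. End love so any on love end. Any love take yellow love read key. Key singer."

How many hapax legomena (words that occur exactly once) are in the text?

8

Frequencies: love:5, key:4, any:3, end:2, woman:1, doctor:1, so:1, on:1, take:1, yellow:1, read:1, singer:1
Hapax (freq=1): doctor, on, read, singer, so, take, woman, yellow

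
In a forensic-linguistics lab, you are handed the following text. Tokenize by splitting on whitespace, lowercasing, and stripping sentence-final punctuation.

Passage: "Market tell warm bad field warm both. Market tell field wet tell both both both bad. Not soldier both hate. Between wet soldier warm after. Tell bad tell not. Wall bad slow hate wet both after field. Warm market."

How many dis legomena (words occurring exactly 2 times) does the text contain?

Frequencies: both:6, tell:5, warm:4, bad:4, market:3, field:3, wet:3, not:2, soldier:2, hate:2, after:2, between:1, wall:1, slow:1
Words with frequency 2: after, hate, not, soldier

4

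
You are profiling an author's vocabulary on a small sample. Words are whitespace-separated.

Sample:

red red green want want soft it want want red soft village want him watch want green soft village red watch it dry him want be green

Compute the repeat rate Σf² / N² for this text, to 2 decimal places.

0.14

Frequencies: want:7, red:4, green:3, soft:3, it:2, village:2, him:2, watch:2, dry:1, be:1
Σf² = 101; N² = 729
Repeat rate = 101 / 729 = 0.14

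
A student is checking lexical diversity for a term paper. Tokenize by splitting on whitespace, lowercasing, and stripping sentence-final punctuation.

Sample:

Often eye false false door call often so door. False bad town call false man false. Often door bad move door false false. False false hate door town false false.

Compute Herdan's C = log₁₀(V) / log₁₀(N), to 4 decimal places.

0.7050

N = 30, V = 11.
log₁₀(V) = 1.041393, log₁₀(N) = 1.477121
C = 1.041393 / 1.477121 = 0.7050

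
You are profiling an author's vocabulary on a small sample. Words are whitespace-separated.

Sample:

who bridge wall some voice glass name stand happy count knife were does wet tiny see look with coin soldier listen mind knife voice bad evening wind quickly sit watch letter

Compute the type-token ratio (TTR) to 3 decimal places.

0.935

N = 31 tokens, V = 29 types.
TTR = V / N = 29 / 31 = 0.935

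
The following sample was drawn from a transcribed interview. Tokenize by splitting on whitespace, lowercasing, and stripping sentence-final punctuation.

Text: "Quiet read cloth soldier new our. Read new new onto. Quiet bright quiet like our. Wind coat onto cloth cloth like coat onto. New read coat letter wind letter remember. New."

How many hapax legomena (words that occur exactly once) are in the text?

Frequencies: new:5, quiet:3, read:3, cloth:3, onto:3, coat:3, our:2, like:2, wind:2, letter:2, soldier:1, bright:1, remember:1
Hapax (freq=1): bright, remember, soldier

3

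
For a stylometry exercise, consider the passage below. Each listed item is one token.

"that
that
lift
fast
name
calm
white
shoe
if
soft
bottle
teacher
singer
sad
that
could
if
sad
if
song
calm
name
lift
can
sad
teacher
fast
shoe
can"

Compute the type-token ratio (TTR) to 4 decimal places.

0.5517

N = 29 tokens, V = 16 types.
TTR = V / N = 16 / 29 = 0.5517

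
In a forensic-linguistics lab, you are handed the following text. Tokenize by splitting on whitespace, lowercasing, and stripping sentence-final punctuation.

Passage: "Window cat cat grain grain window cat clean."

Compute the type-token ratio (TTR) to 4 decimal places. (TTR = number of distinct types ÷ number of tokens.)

0.5000

N = 8 tokens, V = 4 types.
TTR = V / N = 4 / 8 = 0.5000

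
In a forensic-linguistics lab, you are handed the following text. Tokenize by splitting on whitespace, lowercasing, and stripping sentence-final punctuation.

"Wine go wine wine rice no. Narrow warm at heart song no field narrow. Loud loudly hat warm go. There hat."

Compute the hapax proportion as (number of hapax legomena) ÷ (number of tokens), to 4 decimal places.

Frequencies: wine:3, go:2, no:2, narrow:2, warm:2, hat:2, rice:1, at:1, heart:1, song:1, field:1, loud:1, loudly:1, there:1
Hapax count = 8; token count = 21.
Ratio = 8 / 21 = 0.3810

0.3810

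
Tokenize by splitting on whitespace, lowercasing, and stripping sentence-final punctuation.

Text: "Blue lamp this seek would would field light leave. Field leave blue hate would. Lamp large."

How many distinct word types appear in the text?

Distinct types: {blue, field, hate, lamp, large, leave, light, seek, this, would}
V = 10

10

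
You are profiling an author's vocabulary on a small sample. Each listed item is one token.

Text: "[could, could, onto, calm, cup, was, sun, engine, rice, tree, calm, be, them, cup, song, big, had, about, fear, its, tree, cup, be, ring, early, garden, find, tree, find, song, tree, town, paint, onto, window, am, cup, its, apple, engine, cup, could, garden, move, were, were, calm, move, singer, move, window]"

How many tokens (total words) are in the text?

Tokens: could, could, onto, calm, cup, was, sun, engine, rice, tree, calm, be, them, cup, song, big, had, about, fear, its, tree, cup, be, ring, early, garden, find, tree, find, song, tree, town, paint, onto, window, am, cup, its, apple, engine, cup, could, garden, move, were, were, calm, move, singer, move, window
N = 51

51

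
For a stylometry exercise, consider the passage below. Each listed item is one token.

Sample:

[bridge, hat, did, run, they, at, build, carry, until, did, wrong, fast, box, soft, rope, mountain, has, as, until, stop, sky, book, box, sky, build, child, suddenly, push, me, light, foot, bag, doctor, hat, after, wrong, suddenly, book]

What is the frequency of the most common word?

2

Frequencies: hat:2, did:2, build:2, until:2, wrong:2, box:2, sky:2, book:2, suddenly:2, bridge:1, run:1, they:1, at:1, carry:1, fast:1, soft:1, rope:1, mountain:1, has:1, as:1, … (9 more, each freq 1)
Most common: 'hat' with frequency 2.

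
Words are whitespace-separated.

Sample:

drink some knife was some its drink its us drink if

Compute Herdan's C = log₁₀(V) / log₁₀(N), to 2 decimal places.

0.81

N = 11, V = 7.
log₁₀(V) = 0.845098, log₁₀(N) = 1.041393
C = 0.845098 / 1.041393 = 0.81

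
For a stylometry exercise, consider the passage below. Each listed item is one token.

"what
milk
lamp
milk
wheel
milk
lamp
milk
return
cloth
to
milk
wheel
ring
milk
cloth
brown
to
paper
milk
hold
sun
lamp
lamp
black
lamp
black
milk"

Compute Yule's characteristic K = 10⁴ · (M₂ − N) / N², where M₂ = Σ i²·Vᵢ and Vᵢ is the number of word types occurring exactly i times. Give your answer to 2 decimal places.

1071.43

Frequencies: milk:8, lamp:5, wheel:2, cloth:2, to:2, black:2, what:1, return:1, ring:1, brown:1, paper:1, hold:1, sun:1
N = 28. Frequency spectrum: V_1=7, V_2=4, V_5=1, V_8=1
M₂ = 1²·7 + 2²·4 + 5²·1 + 8²·1 = 112
K = 10000 × (112 − 28) / 28² = 1071.43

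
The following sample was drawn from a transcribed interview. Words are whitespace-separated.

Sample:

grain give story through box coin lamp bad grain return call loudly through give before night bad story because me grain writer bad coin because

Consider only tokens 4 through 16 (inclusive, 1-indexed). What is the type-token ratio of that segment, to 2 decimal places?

Segment tokens 4–16: through, box, coin, lamp, bad, grain, return, call, loudly, through, give, before, night
Segment N = 13, segment V = 12.
TTR = 12 / 13 = 0.92

0.92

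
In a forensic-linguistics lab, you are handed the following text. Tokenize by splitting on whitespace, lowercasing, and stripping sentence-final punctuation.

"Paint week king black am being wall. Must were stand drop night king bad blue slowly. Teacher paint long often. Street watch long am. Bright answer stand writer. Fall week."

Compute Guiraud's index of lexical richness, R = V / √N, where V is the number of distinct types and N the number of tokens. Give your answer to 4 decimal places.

4.3818

N = 30, V = 24.
√N = 5.477226
R = 24 / 5.477226 = 4.3818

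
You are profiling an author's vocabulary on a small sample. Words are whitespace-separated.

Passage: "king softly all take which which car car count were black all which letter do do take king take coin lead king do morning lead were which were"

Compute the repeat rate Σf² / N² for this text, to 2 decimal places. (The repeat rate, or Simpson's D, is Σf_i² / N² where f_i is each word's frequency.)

Frequencies: which:4, king:3, take:3, were:3, do:3, all:2, car:2, lead:2, softly:1, count:1, black:1, letter:1, coin:1, morning:1
Σf² = 70; N² = 784
Repeat rate = 70 / 784 = 0.09

0.09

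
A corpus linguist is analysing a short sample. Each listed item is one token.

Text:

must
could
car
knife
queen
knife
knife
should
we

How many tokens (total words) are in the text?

Tokens: must, could, car, knife, queen, knife, knife, should, we
N = 9

9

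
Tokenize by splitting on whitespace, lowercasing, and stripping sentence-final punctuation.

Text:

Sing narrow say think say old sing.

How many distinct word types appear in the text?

5

Distinct types: {narrow, old, say, sing, think}
V = 5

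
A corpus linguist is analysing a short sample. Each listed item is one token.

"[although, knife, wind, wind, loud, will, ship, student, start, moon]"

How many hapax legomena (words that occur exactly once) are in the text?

Frequencies: wind:2, although:1, knife:1, loud:1, will:1, ship:1, student:1, start:1, moon:1
Hapax (freq=1): although, knife, loud, moon, ship, start, student, will

8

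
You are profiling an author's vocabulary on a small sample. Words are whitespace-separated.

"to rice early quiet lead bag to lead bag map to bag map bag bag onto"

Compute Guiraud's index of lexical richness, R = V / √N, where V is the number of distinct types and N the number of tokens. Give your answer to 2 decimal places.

2.00

N = 16, V = 8.
√N = 4.000000
R = 8 / 4.000000 = 2.00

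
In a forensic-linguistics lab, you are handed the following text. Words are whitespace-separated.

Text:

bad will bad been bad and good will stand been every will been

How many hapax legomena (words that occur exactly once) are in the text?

4

Frequencies: bad:3, will:3, been:3, and:1, good:1, stand:1, every:1
Hapax (freq=1): and, every, good, stand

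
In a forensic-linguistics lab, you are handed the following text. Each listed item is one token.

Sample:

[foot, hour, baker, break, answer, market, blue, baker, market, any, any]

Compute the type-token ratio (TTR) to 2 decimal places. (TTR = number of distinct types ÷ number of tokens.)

N = 11 tokens, V = 8 types.
TTR = V / N = 8 / 11 = 0.73

0.73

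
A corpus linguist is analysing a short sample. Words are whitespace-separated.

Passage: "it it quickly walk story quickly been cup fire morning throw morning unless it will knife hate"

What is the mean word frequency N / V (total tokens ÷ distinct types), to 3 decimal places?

N = 17 tokens, V = 13 types.
Mean frequency = N / V = 17 / 13 = 1.308

1.308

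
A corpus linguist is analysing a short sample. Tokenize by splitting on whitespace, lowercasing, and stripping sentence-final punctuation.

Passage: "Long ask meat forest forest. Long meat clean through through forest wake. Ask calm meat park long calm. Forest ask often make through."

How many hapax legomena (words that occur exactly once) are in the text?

5

Frequencies: forest:4, long:3, ask:3, meat:3, through:3, calm:2, clean:1, wake:1, park:1, often:1, make:1
Hapax (freq=1): clean, make, often, park, wake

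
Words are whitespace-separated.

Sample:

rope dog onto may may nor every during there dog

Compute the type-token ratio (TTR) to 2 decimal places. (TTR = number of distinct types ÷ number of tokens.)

0.80

N = 10 tokens, V = 8 types.
TTR = V / N = 8 / 10 = 0.80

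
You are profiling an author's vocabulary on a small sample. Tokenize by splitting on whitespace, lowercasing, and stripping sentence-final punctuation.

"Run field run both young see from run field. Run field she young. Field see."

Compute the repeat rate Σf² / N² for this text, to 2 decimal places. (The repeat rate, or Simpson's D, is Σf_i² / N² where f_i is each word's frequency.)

Frequencies: run:4, field:4, young:2, see:2, both:1, from:1, she:1
Σf² = 43; N² = 225
Repeat rate = 43 / 225 = 0.19

0.19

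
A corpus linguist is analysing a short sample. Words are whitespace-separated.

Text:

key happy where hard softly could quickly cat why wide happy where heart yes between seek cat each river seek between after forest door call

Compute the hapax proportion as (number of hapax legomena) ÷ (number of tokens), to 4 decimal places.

Frequencies: happy:2, where:2, cat:2, between:2, seek:2, key:1, hard:1, softly:1, could:1, quickly:1, why:1, wide:1, heart:1, yes:1, each:1, river:1, after:1, forest:1, door:1, call:1
Hapax count = 15; token count = 25.
Ratio = 15 / 25 = 0.6000

0.6000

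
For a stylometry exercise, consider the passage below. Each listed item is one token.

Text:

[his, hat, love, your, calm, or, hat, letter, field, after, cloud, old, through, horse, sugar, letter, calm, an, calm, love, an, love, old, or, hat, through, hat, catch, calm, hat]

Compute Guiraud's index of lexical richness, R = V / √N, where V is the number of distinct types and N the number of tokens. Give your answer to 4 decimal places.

2.9212

N = 30, V = 16.
√N = 5.477226
R = 16 / 5.477226 = 2.9212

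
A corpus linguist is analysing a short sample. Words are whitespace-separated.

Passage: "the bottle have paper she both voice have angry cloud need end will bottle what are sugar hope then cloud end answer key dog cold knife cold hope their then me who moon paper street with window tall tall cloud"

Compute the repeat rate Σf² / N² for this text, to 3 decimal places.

0.039

Frequencies: cloud:3, bottle:2, have:2, paper:2, end:2, hope:2, then:2, cold:2, tall:2, the:1, she:1, both:1, voice:1, angry:1, need:1, will:1, what:1, are:1, sugar:1, answer:1, … (10 more, each freq 1)
Σf² = 62; N² = 1600
Repeat rate = 62 / 1600 = 0.039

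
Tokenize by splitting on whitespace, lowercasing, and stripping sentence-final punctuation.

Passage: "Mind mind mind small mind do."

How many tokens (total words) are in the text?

6

Tokens: mind, mind, mind, small, mind, do
N = 6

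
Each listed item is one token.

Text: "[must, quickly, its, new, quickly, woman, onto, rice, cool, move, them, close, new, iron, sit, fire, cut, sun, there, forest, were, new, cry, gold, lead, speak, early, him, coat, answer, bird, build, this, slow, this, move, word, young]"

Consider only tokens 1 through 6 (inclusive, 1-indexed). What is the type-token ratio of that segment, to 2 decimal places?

Segment tokens 1–6: must, quickly, its, new, quickly, woman
Segment N = 6, segment V = 5.
TTR = 5 / 6 = 0.83

0.83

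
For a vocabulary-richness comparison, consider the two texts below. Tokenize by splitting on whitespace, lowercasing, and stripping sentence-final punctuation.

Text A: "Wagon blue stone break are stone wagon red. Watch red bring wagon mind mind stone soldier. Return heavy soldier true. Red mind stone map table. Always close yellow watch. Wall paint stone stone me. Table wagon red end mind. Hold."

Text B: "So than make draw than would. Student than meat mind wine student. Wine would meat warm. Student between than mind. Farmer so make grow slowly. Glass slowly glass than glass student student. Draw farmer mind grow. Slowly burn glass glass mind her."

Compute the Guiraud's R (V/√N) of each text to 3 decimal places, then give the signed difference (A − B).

A: V=23, N=40, R=3.637
B: V=17, N=42, R=2.623
Difference = 3.637 − 2.623 = 1.014

1.014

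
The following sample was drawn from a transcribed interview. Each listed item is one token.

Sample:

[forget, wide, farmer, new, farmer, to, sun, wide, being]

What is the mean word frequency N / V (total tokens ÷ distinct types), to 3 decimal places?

1.286

N = 9 tokens, V = 7 types.
Mean frequency = N / V = 9 / 7 = 1.286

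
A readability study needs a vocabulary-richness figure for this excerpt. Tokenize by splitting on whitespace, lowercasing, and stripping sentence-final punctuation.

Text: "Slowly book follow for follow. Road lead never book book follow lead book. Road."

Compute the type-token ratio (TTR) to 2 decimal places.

N = 14 tokens, V = 7 types.
TTR = V / N = 7 / 14 = 0.50

0.50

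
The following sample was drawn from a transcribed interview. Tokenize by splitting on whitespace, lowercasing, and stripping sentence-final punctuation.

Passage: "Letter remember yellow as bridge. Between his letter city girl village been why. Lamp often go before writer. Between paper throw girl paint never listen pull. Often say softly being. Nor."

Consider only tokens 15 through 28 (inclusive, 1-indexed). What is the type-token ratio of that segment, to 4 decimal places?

0.9286

Segment tokens 15–28: often, go, before, writer, between, paper, throw, girl, paint, never, listen, pull, often, say
Segment N = 14, segment V = 13.
TTR = 13 / 14 = 0.9286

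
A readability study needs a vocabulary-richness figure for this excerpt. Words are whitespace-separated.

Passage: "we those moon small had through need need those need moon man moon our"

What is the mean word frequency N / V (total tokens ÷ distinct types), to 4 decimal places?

1.5556

N = 14 tokens, V = 9 types.
Mean frequency = N / V = 14 / 9 = 1.5556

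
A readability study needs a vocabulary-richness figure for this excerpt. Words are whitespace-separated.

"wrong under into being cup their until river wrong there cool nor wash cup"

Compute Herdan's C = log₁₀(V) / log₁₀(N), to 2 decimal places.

N = 14, V = 12.
log₁₀(V) = 1.079181, log₁₀(N) = 1.146128
C = 1.079181 / 1.146128 = 0.94

0.94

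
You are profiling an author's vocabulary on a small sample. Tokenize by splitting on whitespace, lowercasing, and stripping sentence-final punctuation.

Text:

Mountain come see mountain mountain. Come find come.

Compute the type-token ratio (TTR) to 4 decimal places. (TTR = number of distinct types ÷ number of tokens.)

N = 8 tokens, V = 4 types.
TTR = V / N = 4 / 8 = 0.5000

0.5000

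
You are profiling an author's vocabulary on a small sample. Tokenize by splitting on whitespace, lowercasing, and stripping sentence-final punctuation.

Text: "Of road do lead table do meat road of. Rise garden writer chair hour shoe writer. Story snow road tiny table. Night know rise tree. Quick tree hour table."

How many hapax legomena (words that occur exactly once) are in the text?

11

Frequencies: road:3, table:3, of:2, do:2, rise:2, writer:2, hour:2, tree:2, lead:1, meat:1, garden:1, chair:1, shoe:1, story:1, snow:1, tiny:1, night:1, know:1, quick:1
Hapax (freq=1): chair, garden, know, lead, meat, night, quick, shoe, snow, story, tiny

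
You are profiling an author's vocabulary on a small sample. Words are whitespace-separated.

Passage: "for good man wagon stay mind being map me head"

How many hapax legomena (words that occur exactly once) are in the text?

Frequencies: for:1, good:1, man:1, wagon:1, stay:1, mind:1, being:1, map:1, me:1, head:1
Hapax (freq=1): being, for, good, head, man, map, me, mind, stay, wagon

10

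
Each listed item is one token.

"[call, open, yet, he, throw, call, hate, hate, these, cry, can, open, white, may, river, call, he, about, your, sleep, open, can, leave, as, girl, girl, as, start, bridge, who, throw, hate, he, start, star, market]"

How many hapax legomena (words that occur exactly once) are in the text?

Frequencies: call:3, open:3, he:3, hate:3, throw:2, can:2, as:2, girl:2, start:2, yet:1, these:1, cry:1, white:1, may:1, river:1, about:1, your:1, sleep:1, leave:1, bridge:1, … (3 more, each freq 1)
Hapax (freq=1): about, bridge, cry, leave, market, may, river, sleep, star, these, white, who, yet, your

14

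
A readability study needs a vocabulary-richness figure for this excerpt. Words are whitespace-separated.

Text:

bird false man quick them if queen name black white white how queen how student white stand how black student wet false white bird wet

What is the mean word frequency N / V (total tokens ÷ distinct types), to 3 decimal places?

N = 25 tokens, V = 14 types.
Mean frequency = N / V = 25 / 14 = 1.786

1.786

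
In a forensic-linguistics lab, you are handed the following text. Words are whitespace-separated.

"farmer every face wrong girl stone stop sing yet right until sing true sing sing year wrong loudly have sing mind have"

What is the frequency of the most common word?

Frequencies: sing:5, wrong:2, have:2, farmer:1, every:1, face:1, girl:1, stone:1, stop:1, yet:1, right:1, until:1, true:1, year:1, loudly:1, mind:1
Most common: 'sing' with frequency 5.

5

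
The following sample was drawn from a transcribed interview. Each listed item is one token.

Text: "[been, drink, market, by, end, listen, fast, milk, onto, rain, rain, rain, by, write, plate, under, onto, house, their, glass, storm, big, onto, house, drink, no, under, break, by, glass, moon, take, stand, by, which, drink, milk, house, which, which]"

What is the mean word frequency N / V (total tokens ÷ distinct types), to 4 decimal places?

1.6667

N = 40 tokens, V = 24 types.
Mean frequency = N / V = 40 / 24 = 1.6667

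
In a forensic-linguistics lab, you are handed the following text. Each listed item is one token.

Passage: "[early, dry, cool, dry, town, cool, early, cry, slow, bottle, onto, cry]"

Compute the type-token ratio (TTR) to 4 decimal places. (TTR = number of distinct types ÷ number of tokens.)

N = 12 tokens, V = 8 types.
TTR = V / N = 8 / 12 = 0.6667

0.6667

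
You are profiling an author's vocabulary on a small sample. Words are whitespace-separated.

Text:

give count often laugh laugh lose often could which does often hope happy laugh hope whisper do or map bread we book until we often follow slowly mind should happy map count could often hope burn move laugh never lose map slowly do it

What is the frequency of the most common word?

5

Frequencies: often:5, laugh:4, hope:3, map:3, count:2, lose:2, could:2, happy:2, do:2, we:2, slowly:2, give:1, which:1, does:1, whisper:1, or:1, bread:1, book:1, until:1, follow:1, … (6 more, each freq 1)
Most common: 'often' with frequency 5.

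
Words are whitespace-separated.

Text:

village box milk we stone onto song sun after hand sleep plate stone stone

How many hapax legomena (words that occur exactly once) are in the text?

Frequencies: stone:3, village:1, box:1, milk:1, we:1, onto:1, song:1, sun:1, after:1, hand:1, sleep:1, plate:1
Hapax (freq=1): after, box, hand, milk, onto, plate, sleep, song, sun, village, we

11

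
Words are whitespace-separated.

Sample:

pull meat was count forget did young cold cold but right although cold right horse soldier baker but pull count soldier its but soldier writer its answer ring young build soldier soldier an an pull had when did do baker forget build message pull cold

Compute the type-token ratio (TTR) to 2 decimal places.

N = 45 tokens, V = 24 types.
TTR = V / N = 24 / 45 = 0.53

0.53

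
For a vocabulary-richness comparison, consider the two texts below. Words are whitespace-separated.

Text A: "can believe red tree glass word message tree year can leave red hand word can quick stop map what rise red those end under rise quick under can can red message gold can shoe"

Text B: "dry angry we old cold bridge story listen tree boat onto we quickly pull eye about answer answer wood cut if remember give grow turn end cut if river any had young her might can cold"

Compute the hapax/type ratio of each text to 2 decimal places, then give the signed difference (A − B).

A: hapax=12, V=20, ratio=0.60
B: hapax=26, V=31, ratio=0.84
Difference = 0.60 − 0.84 = -0.24

-0.24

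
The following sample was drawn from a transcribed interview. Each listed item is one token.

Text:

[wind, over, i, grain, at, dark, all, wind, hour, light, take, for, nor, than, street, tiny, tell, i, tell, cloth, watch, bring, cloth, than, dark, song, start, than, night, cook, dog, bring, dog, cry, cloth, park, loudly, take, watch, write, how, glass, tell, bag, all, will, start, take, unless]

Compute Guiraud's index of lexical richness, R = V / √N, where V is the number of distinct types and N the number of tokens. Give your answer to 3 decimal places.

N = 49, V = 33.
√N = 7.000000
R = 33 / 7.000000 = 4.714

4.714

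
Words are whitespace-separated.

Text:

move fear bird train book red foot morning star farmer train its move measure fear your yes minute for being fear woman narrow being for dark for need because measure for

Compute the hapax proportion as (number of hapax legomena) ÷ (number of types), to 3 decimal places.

Frequencies: for:4, fear:3, move:2, train:2, measure:2, being:2, bird:1, book:1, red:1, foot:1, morning:1, star:1, farmer:1, its:1, your:1, yes:1, minute:1, woman:1, narrow:1, dark:1, … (2 more, each freq 1)
Hapax count = 16; type count = 22.
Ratio = 16 / 22 = 0.727

0.727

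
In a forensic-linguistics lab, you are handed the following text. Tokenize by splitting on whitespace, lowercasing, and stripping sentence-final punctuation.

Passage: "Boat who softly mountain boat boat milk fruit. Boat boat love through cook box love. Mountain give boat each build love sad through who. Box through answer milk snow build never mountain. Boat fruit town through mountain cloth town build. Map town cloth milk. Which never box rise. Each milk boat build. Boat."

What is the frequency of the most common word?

9

Frequencies: boat:9, mountain:4, milk:4, through:4, build:4, love:3, box:3, town:3, who:2, fruit:2, each:2, never:2, cloth:2, softly:1, cook:1, give:1, sad:1, answer:1, snow:1, map:1, … (2 more, each freq 1)
Most common: 'boat' with frequency 9.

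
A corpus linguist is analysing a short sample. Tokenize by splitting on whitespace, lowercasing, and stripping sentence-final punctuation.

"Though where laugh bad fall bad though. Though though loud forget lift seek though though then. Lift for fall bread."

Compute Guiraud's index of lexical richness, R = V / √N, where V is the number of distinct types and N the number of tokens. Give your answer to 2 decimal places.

N = 20, V = 12.
√N = 4.472136
R = 12 / 4.472136 = 2.68

2.68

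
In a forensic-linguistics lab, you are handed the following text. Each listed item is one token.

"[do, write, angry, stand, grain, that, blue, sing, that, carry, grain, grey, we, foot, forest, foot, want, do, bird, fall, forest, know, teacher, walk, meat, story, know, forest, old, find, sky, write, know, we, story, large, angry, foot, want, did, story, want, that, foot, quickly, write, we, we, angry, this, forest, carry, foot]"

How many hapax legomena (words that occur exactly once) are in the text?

16

Frequencies: foot:5, we:4, forest:4, write:3, angry:3, that:3, want:3, know:3, story:3, do:2, grain:2, carry:2, stand:1, blue:1, sing:1, grey:1, bird:1, fall:1, teacher:1, walk:1, … (8 more, each freq 1)
Hapax (freq=1): bird, blue, did, fall, find, grey, large, meat, old, quickly, sing, sky, stand, teacher, this, walk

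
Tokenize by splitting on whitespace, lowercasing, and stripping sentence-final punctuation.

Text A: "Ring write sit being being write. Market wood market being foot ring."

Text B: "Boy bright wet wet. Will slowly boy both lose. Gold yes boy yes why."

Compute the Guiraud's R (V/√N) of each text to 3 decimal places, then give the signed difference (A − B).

-0.652

A: V=7, N=12, R=2.021
B: V=10, N=14, R=2.673
Difference = 2.021 − 2.673 = -0.652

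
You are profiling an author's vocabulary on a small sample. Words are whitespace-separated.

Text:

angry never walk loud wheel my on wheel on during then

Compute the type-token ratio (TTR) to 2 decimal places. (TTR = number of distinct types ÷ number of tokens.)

N = 11 tokens, V = 9 types.
TTR = V / N = 9 / 11 = 0.82

0.82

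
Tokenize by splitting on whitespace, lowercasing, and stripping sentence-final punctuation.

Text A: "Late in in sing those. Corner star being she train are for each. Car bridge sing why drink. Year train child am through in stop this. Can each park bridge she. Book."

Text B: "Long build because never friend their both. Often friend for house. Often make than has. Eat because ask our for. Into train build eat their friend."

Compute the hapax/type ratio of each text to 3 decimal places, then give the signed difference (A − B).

0.149

A: hapax=19, V=25, ratio=0.760
B: hapax=11, V=18, ratio=0.611
Difference = 0.760 − 0.611 = 0.149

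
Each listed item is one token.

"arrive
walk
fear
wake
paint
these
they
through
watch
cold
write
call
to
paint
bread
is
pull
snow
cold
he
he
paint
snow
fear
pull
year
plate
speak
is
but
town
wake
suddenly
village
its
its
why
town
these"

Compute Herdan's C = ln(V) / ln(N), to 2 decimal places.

N = 39, V = 27.
ln(V) = 3.295837, ln(N) = 3.663562
C = 3.295837 / 3.663562 = 0.90

0.90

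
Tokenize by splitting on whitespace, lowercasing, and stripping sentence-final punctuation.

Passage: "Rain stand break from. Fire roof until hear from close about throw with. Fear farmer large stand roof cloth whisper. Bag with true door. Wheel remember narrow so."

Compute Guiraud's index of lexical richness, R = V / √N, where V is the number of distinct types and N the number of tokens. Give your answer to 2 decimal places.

4.54

N = 28, V = 24.
√N = 5.291503
R = 24 / 5.291503 = 4.54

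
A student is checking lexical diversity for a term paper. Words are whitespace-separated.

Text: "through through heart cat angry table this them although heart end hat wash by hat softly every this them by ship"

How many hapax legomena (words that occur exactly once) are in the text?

9

Frequencies: through:2, heart:2, this:2, them:2, hat:2, by:2, cat:1, angry:1, table:1, although:1, end:1, wash:1, softly:1, every:1, ship:1
Hapax (freq=1): although, angry, cat, end, every, ship, softly, table, wash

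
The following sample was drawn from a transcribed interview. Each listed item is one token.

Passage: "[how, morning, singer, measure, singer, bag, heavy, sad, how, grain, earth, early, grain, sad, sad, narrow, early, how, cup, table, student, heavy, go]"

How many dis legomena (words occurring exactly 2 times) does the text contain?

Frequencies: how:3, sad:3, singer:2, heavy:2, grain:2, early:2, morning:1, measure:1, bag:1, earth:1, narrow:1, cup:1, table:1, student:1, go:1
Words with frequency 2: early, grain, heavy, singer

4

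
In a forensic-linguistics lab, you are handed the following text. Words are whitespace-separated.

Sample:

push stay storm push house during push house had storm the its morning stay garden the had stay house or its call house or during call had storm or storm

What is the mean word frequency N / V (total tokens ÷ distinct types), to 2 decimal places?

2.50

N = 30 tokens, V = 12 types.
Mean frequency = N / V = 30 / 12 = 2.50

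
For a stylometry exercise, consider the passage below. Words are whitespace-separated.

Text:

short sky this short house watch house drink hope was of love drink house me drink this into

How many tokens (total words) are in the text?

18

Tokens: short, sky, this, short, house, watch, house, drink, hope, was, of, love, drink, house, me, drink, this, into
N = 18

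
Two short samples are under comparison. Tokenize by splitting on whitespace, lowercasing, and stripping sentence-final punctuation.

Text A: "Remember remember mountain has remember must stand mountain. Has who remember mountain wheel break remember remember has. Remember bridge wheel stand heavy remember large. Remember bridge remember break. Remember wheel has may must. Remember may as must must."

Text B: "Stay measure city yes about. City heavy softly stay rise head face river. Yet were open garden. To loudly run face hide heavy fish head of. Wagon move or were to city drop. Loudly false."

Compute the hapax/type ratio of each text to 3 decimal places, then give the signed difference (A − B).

-0.384

A: hapax=4, V=13, ratio=0.308
B: hapax=18, V=26, ratio=0.692
Difference = 0.308 − 0.692 = -0.384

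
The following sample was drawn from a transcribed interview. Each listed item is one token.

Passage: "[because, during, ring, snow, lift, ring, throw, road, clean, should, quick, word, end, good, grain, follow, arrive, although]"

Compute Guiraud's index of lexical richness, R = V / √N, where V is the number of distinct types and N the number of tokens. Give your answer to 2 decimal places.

4.01

N = 18, V = 17.
√N = 4.242641
R = 17 / 4.242641 = 4.01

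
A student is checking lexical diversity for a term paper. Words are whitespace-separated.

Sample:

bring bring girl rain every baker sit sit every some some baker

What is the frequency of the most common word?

Frequencies: bring:2, every:2, baker:2, sit:2, some:2, girl:1, rain:1
Most common: 'bring' with frequency 2.

2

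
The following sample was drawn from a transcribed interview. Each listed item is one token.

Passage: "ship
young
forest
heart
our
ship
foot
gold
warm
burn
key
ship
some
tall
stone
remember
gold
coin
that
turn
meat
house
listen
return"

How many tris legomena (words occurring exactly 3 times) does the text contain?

1

Frequencies: ship:3, gold:2, young:1, forest:1, heart:1, our:1, foot:1, warm:1, burn:1, key:1, some:1, tall:1, stone:1, remember:1, coin:1, that:1, turn:1, meat:1, house:1, listen:1, … (1 more, each freq 1)
Words with frequency 3: ship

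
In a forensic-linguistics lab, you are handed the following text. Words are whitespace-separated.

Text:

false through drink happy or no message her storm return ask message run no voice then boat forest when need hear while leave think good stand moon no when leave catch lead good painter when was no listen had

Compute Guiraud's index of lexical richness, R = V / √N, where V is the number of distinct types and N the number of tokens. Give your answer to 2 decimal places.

4.96

N = 39, V = 31.
√N = 6.244998
R = 31 / 6.244998 = 4.96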